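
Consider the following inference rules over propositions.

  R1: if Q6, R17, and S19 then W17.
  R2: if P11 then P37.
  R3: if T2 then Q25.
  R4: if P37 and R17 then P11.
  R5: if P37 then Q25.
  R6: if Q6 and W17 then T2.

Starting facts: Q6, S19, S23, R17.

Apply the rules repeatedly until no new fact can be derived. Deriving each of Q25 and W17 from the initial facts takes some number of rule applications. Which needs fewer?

W17

W17: From Q6, R17, and S19, R1 gives W17. [1 rule application]
Q25: Q6, R17, and S19 hold, so W17 follows (R1). Q6 and W17 hold, so T2 follows (R6). From T2, R3 gives Q25. [3 rule applications]
W17 needs fewer.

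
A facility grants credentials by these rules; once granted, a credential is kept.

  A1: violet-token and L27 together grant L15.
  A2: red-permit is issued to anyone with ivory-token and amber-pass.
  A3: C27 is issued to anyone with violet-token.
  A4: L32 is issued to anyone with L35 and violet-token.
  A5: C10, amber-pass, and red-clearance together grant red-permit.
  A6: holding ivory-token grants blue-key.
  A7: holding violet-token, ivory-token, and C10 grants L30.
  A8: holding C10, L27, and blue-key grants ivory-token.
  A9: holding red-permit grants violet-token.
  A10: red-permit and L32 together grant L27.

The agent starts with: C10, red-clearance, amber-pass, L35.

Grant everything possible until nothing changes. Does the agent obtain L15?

Holding C10, amber-pass, and red-clearance grants red-permit (A5).
Holding red-permit grants violet-token (A9).
Holding L35 and violet-token grants L32 (A4).
Holding red-permit and L32 grants L27 (A10).
Holding violet-token and L27 grants L15 (A1).

Yes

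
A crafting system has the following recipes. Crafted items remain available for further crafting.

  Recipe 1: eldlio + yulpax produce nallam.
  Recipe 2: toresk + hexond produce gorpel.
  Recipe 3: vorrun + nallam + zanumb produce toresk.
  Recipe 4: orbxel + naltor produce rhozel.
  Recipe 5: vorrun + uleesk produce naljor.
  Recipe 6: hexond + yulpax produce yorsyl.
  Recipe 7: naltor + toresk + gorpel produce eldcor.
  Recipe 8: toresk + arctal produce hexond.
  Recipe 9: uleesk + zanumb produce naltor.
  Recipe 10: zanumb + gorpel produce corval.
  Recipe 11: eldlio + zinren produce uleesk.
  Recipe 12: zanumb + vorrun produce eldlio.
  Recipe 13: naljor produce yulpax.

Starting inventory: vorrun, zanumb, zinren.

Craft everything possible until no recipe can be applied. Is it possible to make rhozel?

No

rhozel would need orbxel and naltor (Recipe 4), but orbxel is never obtained.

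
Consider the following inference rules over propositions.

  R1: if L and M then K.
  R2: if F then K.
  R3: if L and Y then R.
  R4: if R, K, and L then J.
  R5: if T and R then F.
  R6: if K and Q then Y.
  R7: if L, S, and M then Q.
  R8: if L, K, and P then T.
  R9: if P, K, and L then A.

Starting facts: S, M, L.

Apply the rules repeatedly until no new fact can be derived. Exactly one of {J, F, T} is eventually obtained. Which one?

J

L, S, and M hold, so Q follows (R7).
L and M hold, so K follows (R1).
K and Q hold, so Y follows (R6).
L and Y hold, so R follows (R3).
From R, K, and L, R4 gives J.
F would need T and R (R5), but T is never established. T would need L, K, and P (R8), but P is never established.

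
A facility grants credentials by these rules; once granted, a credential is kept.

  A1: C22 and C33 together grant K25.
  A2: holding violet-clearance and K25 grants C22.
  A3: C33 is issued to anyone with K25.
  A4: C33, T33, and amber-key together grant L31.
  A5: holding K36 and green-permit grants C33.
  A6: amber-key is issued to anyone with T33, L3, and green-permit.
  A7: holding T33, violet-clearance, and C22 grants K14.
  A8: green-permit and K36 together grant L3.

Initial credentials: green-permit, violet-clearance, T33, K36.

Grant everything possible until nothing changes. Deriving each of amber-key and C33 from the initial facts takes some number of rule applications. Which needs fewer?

C33

C33: Holding K36 and green-permit grants C33 (A5). [1 rule application]
amber-key: Holding green-permit and K36 grants L3 (A8). Holding T33, L3, and green-permit grants amber-key (A6). [2 rule applications]
C33 needs fewer.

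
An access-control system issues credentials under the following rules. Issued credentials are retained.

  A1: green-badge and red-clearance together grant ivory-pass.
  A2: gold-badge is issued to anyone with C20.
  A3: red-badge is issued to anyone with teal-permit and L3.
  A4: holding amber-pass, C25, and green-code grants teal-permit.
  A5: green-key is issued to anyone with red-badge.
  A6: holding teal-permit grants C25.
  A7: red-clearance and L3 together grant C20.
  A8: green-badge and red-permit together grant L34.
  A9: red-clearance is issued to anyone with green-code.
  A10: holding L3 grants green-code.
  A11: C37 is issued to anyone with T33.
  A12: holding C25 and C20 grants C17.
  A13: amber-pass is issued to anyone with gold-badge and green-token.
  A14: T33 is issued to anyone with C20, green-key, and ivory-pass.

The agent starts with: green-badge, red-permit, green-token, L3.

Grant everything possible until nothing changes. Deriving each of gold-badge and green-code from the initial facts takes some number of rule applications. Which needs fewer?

green-code

green-code: Holding L3 grants green-code (A10). [1 rule application]
gold-badge: Holding L3 grants green-code (A10). Holding green-code grants red-clearance (A9). Holding red-clearance and L3 grants C20 (A7). Holding C20 grants gold-badge (A2). [4 rule applications]
green-code needs fewer.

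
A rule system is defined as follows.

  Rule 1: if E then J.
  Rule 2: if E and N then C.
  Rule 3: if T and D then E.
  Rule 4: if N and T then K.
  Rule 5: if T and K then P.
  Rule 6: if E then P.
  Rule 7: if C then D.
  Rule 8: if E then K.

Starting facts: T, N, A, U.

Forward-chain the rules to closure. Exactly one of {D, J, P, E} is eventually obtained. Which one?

P

N and T hold, so K follows (Rule 4).
T and K hold, so P follows (Rule 5).
E would need T and D (Rule 3), but D is never established. D would need C (Rule 7), but C is never established. J would need E (Rule 1), but E is never established.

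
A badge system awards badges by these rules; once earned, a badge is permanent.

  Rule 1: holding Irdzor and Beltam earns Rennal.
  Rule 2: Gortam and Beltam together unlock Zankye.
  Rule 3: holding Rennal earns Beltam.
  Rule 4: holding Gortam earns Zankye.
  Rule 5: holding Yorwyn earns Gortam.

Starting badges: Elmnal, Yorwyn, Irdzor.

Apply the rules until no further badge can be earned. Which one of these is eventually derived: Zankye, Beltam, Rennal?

With Yorwyn, Gortam is earned (Rule 5).
With Gortam, Zankye is earned (Rule 4).
Beltam would need Rennal (Rule 3), but Rennal is never earned. Rennal would need Irdzor and Beltam (Rule 1), but Beltam is never earned.

Zankye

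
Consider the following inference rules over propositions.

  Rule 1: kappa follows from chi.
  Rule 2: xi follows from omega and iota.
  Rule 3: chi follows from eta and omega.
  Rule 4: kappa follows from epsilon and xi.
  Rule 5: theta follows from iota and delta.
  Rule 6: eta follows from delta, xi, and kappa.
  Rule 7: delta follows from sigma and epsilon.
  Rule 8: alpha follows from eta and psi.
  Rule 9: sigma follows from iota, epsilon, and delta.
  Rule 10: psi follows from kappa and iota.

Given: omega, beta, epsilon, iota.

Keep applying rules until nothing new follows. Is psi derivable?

Yes

omega and iota hold, so xi follows (Rule 2).
epsilon and xi hold, so kappa follows (Rule 4).
From kappa and iota, Rule 10 gives psi.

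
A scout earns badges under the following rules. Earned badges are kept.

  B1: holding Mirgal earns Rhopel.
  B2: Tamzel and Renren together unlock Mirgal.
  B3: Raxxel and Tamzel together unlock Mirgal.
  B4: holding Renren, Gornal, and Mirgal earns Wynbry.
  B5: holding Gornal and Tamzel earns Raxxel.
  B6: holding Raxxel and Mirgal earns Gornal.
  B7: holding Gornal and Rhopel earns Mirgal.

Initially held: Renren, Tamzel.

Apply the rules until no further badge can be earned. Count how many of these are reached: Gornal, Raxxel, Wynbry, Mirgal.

With Tamzel and Renren, Mirgal is earned (B2).
Gornal would need Raxxel and Mirgal (B6), but Raxxel is never earned.
Raxxel would need Gornal and Tamzel (B5), but Gornal is never earned.
Wynbry would need Renren, Gornal, and Mirgal (B4), but Gornal is never earned.
Mirgal: reached.
Reached: Mirgal — 1 of the 4.

1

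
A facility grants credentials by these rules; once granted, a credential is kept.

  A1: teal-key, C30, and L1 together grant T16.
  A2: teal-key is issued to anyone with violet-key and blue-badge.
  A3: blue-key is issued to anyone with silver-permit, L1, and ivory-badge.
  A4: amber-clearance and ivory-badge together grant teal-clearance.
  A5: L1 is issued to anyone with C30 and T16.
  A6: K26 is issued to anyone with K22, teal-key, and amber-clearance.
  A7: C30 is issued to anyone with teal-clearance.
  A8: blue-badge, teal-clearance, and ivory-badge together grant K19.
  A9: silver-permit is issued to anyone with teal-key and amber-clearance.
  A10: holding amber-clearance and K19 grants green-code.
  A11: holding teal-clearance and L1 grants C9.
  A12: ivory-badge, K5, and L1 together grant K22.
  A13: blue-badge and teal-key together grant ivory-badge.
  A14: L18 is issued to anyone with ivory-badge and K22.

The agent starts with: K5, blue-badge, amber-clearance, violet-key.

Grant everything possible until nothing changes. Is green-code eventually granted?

Holding violet-key and blue-badge grants teal-key (A2).
Holding blue-badge and teal-key grants ivory-badge (A13).
Holding amber-clearance and ivory-badge grants teal-clearance (A4).
Holding blue-badge, teal-clearance, and ivory-badge grants K19 (A8).
Holding amber-clearance and K19 grants green-code (A10).

Yes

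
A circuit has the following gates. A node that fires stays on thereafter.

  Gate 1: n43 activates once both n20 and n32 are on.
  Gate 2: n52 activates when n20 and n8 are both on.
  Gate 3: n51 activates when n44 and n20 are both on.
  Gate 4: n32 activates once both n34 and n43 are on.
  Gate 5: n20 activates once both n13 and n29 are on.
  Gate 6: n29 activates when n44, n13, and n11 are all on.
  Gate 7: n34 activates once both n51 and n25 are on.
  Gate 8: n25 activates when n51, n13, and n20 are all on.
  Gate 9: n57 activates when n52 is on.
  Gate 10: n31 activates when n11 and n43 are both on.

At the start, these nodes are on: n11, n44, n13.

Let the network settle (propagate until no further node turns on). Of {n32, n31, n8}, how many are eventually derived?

0

n32 would need n34 and n43 (Gate 4), but n43 never turns on.
n31 would need n11 and n43 (Gate 10), but n43 never turns on.
No rule produces n8, and it is not given.
None of the 3 are reached.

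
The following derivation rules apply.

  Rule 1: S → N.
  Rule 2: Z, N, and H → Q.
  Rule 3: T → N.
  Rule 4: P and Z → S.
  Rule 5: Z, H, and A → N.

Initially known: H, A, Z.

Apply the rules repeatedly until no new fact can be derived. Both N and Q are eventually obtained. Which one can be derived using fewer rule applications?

N: From Z, H, and A, Rule 5 gives N. [1 rule application]
Q: From Z, H, and A, Rule 5 gives N. From Z, N, and H, Rule 2 gives Q. [2 rule applications]
N needs fewer.

N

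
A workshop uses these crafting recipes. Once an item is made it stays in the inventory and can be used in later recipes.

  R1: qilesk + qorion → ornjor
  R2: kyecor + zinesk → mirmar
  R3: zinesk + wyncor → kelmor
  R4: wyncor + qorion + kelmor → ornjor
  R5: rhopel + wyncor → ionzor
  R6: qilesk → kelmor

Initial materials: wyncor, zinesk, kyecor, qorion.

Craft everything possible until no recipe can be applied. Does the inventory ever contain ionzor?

ionzor would need rhopel and wyncor (R5), but rhopel is never obtained.

No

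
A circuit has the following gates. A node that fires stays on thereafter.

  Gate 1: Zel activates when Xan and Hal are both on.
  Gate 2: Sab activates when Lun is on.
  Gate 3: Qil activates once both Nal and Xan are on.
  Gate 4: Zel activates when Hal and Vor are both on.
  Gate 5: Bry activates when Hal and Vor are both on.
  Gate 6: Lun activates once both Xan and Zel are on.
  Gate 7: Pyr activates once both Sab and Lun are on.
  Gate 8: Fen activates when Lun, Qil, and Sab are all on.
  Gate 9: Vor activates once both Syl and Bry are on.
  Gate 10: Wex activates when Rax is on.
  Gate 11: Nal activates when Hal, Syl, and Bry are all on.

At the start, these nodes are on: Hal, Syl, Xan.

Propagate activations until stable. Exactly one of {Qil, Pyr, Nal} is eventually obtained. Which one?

Xan and Hal are on, so Zel activates (Gate 1).
Xan and Zel are on, so Lun activates (Gate 6).
Lun is on, so Sab activates (Gate 2).
Gate 7: Sab and Lun on → Pyr on.
Qil would need Nal and Xan (Gate 3), but Nal never turns on. Nal would need Hal, Syl, and Bry (Gate 11), but Bry never turns on.

Pyr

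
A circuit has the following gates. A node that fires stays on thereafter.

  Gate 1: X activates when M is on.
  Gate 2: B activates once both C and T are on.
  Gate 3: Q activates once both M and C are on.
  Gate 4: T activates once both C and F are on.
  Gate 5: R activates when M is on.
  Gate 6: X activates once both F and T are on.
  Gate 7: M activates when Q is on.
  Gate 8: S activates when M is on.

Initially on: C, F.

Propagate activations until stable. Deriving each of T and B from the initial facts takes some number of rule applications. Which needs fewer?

T: C and F are on, so T activates (Gate 4). [1 rule application]
B: C and F are on, so T activates (Gate 4). Gate 2: C and T on → B on. [2 rule applications]
T needs fewer.

T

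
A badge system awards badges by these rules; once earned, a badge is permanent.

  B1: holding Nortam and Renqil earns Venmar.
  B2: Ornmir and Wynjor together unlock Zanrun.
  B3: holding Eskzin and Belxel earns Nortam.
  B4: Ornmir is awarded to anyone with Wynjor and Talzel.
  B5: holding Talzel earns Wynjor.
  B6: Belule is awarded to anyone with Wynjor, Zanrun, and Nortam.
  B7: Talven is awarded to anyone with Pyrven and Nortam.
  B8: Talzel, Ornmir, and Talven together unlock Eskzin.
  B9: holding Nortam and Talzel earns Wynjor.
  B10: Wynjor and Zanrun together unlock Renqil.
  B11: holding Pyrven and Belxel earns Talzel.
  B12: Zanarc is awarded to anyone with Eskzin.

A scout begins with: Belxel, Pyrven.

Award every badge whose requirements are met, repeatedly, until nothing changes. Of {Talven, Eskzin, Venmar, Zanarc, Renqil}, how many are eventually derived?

1

With Pyrven and Belxel, Talzel is earned (B11).
With Talzel, Wynjor is earned (B5).
With Wynjor and Talzel, Ornmir is earned (B4).
With Ornmir and Wynjor, Zanrun is earned (B2).
With Wynjor and Zanrun, Renqil is earned (B10).
Talven would need Pyrven and Nortam (B7), but Nortam is never earned.
Eskzin would need Talzel, Ornmir, and Talven (B8), but Talven is never earned.
Venmar would need Nortam and Renqil (B1), but Nortam is never earned.
Zanarc would need Eskzin (B12), but Eskzin is never earned.
Renqil: reached.
Reached: Renqil — 1 of the 5.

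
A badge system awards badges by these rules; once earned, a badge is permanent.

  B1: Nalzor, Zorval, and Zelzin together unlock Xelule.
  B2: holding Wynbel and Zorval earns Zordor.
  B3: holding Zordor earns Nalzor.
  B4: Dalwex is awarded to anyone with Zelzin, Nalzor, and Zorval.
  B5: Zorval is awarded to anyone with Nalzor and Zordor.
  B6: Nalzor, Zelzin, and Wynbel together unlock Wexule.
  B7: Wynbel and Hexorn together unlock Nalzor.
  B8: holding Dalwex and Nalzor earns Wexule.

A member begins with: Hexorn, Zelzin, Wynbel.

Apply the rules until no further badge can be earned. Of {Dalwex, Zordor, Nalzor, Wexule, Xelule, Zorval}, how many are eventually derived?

With Wynbel and Hexorn, Nalzor is earned (B7).
With Nalzor, Zelzin, and Wynbel, Wexule is earned (B6).
Dalwex would need Zelzin, Nalzor, and Zorval (B4), but Zorval is never earned.
Zordor would need Wynbel and Zorval (B2), but Zorval is never earned.
Nalzor: reached.
Wexule: reached.
Xelule would need Nalzor, Zorval, and Zelzin (B1), but Zorval is never earned.
Zorval would need Nalzor and Zordor (B5), but Zordor is never earned.
Reached: Nalzor and Wexule — 2 of the 6.

2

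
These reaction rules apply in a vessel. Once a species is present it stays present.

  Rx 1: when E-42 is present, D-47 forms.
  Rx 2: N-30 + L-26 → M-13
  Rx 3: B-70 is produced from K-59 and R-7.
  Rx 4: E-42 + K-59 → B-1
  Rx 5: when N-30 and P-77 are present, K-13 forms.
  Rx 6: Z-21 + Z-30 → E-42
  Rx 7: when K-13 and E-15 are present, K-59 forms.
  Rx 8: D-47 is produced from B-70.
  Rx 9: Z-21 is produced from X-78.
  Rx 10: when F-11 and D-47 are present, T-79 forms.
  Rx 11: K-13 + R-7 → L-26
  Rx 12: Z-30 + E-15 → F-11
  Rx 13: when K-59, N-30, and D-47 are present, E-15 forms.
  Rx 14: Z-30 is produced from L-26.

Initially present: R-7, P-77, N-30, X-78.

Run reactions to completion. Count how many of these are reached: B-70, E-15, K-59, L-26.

1

N-30 and P-77 present → K-13 forms (Rx 5).
K-13 and R-7 present → L-26 forms (Rx 11).
B-70 would need K-59 and R-7 (Rx 3), but K-59 never forms.
E-15 would need K-59, N-30, and D-47 (Rx 13), but K-59 never forms.
K-59 would need K-13 and E-15 (Rx 7), but E-15 never forms.
L-26: reached.
Reached: L-26 — 1 of the 4.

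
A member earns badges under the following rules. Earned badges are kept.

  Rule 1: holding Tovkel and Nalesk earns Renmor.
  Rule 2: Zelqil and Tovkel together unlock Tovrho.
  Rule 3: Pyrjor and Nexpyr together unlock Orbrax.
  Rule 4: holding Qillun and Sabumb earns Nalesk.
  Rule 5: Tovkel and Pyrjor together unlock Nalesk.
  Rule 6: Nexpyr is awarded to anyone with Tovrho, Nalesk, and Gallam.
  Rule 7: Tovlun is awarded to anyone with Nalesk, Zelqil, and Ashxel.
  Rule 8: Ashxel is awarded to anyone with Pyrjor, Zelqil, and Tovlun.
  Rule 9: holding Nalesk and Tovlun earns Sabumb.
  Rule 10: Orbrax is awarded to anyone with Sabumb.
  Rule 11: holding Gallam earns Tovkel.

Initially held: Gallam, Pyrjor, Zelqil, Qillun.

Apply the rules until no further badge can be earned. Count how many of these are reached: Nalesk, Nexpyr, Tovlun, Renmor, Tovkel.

With Gallam, Tovkel is earned (Rule 11).
With Zelqil and Tovkel, Tovrho is earned (Rule 2).
With Tovkel and Pyrjor, Nalesk is earned (Rule 5).
With Tovrho, Nalesk, and Gallam, Nexpyr is earned (Rule 6).
With Tovkel and Nalesk, Renmor is earned (Rule 1).
Nalesk: reached.
Nexpyr: reached.
Tovlun would need Nalesk, Zelqil, and Ashxel (Rule 7), but Ashxel is never earned.
Renmor: reached.
Tovkel: reached.
Reached: Nalesk, Nexpyr, Renmor, and Tovkel — 4 of the 5.

4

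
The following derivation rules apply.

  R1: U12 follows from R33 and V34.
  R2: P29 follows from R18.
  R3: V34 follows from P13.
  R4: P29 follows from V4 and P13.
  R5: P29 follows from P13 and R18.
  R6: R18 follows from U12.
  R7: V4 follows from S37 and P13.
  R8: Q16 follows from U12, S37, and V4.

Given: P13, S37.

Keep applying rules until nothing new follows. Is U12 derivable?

No

U12 would need R33 and V34 (R1), but R33 is never established.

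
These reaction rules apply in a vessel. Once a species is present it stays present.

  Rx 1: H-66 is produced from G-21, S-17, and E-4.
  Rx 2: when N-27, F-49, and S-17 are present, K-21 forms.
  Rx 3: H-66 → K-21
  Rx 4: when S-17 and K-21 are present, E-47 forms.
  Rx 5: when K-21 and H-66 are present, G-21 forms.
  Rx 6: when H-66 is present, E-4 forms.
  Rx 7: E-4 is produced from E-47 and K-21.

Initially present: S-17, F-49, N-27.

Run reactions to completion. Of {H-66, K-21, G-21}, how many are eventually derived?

N-27, F-49, and S-17 present → K-21 forms (Rx 2).
H-66 would need G-21, S-17, and E-4 (Rx 1), but G-21 never forms.
K-21: reached.
G-21 would need K-21 and H-66 (Rx 5), but H-66 never forms.
Reached: K-21 — 1 of the 3.

1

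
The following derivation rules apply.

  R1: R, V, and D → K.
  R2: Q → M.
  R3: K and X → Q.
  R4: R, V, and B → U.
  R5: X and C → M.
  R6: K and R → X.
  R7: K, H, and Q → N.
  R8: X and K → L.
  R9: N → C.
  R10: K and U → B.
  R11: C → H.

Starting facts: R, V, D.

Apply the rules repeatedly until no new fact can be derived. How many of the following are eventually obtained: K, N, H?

R, V, and D hold, so K follows (R1).
K: reached.
N would need K, H, and Q (R7), but H is never established.
H would need C (R11), but C is never established.
Reached: K — 1 of the 3.

1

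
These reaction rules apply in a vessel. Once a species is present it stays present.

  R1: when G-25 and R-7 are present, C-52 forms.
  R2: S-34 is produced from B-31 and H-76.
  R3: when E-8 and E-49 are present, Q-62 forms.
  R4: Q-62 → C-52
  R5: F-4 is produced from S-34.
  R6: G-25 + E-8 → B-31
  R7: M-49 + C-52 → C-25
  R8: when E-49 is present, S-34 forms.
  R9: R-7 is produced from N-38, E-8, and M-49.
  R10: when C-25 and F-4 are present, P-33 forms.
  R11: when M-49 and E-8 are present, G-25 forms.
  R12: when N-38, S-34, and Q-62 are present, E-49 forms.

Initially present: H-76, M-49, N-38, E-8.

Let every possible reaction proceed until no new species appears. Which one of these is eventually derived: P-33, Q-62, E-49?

M-49 and E-8 present → G-25 forms (R11).
N-38, E-8, and M-49 present → R-7 forms (R9).
G-25 and E-8 present → B-31 forms (R6).
G-25 and R-7 present → C-52 forms (R1).
M-49 and C-52 present → C-25 forms (R7).
B-31 and H-76 present → S-34 forms (R2).
S-34 present → F-4 forms (R5).
C-25 and F-4 present → P-33 forms (R10).
Q-62 would need E-8 and E-49 (R3), but E-49 never forms. E-49 would need N-38, S-34, and Q-62 (R12), but Q-62 never forms.

P-33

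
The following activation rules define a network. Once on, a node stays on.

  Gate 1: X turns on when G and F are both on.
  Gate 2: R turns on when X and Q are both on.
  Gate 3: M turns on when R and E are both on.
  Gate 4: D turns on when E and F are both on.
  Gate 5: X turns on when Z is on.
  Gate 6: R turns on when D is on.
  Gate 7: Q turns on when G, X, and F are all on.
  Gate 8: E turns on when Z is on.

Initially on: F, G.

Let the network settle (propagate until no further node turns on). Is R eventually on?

Yes

G and F are on, so X turns on (Gate 1).
G, X, and F are on, so Q turns on (Gate 7).
X and Q are on, so R turns on (Gate 2).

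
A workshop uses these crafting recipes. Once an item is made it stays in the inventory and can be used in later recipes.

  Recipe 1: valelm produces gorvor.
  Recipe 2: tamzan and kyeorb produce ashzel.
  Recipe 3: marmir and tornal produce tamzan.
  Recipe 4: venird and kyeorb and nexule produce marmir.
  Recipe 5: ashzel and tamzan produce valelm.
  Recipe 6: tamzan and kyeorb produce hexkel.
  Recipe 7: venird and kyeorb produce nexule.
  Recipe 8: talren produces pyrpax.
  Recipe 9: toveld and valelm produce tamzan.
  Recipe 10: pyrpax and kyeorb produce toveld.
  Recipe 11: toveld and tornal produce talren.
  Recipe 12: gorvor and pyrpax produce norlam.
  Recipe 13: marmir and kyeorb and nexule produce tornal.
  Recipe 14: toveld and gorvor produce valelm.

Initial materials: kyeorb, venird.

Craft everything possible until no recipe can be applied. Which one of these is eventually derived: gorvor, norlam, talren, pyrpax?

venird and kyeorb → nexule (Recipe 7).
venird and kyeorb and nexule → marmir (Recipe 4).
marmir and kyeorb and nexule → tornal (Recipe 13).
Using Recipe 3, marmir and tornal make tamzan.
tamzan and kyeorb → ashzel (Recipe 2).
ashzel and tamzan → valelm (Recipe 5).
Using Recipe 1, valelm makes gorvor.
norlam would need gorvor and pyrpax (Recipe 12), but pyrpax is never obtained. pyrpax would need talren (Recipe 8), but talren is never obtained. talren would need toveld and tornal (Recipe 11), but toveld is never obtained.

gorvor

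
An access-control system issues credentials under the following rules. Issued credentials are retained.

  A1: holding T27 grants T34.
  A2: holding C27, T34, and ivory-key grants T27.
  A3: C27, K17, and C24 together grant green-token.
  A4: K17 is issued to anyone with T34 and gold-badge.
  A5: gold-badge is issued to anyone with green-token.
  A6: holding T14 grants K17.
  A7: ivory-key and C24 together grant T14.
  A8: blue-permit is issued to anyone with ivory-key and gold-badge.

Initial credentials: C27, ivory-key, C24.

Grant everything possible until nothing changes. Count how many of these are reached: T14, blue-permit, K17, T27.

3

Holding ivory-key and C24 grants T14 (A7).
Holding T14 grants K17 (A6).
Holding C27, K17, and C24 grants green-token (A3).
Holding green-token grants gold-badge (A5).
Holding ivory-key and gold-badge grants blue-permit (A8).
T14: reached.
blue-permit: reached.
K17: reached.
T27 would need C27, T34, and ivory-key (A2), but T34 is never granted.
Reached: T14, blue-permit, and K17 — 3 of the 4.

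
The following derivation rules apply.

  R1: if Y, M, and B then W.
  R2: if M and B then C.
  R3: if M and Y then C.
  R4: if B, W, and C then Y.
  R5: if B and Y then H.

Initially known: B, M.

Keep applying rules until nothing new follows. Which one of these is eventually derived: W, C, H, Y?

M and B hold, so C follows (R2).
H would need B and Y (R5), but Y is never established. W would need Y, M, and B (R1), but Y is never established. Y would need B, W, and C (R4), but W is never established.

C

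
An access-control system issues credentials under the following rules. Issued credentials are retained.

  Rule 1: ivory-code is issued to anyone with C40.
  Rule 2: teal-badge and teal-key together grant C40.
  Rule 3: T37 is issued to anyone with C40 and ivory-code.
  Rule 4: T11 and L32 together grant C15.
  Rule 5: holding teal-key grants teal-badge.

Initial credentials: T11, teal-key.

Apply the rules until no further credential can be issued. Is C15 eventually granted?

No

C15 would need T11 and L32 (Rule 4), but L32 is never granted.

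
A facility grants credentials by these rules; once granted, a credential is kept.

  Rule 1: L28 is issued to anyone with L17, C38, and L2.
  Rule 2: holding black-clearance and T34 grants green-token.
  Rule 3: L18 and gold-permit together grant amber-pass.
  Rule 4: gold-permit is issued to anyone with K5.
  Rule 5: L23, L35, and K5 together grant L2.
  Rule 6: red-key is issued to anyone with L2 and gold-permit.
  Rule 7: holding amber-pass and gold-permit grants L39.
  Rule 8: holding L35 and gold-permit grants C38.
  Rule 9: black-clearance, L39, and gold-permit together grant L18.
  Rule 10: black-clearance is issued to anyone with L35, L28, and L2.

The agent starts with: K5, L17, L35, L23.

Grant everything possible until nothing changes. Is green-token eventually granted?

No

green-token would need black-clearance and T34 (Rule 2), but T34 is never granted.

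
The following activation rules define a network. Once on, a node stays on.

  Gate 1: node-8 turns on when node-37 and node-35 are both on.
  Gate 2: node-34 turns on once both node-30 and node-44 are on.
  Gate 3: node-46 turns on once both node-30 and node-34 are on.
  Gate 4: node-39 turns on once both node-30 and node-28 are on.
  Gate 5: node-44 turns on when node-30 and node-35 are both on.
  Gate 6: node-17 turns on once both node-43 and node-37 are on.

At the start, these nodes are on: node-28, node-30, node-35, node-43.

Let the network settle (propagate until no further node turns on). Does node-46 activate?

Yes

Gate 5: node-30 and node-35 on → node-44 on.
Gate 2: node-30 and node-44 on → node-34 on.
Gate 3: node-30 and node-34 on → node-46 on.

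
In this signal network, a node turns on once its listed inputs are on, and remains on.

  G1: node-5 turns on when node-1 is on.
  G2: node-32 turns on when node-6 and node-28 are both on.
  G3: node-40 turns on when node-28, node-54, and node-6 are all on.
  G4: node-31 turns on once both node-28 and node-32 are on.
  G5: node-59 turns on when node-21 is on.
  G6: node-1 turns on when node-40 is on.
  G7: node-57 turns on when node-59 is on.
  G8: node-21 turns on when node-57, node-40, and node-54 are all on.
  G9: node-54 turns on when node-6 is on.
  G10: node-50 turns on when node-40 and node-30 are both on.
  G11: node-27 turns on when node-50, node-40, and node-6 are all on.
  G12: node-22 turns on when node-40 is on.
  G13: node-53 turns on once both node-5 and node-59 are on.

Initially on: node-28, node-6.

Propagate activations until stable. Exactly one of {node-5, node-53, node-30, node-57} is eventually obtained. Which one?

G9: node-6 on → node-54 on.
G3: node-28, node-54, and node-6 on → node-40 on.
node-40 is on, so node-1 turns on (G6).
G1: node-1 on → node-5 on.
node-53 would need node-5 and node-59 (G13), but node-59 never turns on. node-57 would need node-59 (G7), but node-59 never turns on. No rule produces node-30, and it is not given.

node-5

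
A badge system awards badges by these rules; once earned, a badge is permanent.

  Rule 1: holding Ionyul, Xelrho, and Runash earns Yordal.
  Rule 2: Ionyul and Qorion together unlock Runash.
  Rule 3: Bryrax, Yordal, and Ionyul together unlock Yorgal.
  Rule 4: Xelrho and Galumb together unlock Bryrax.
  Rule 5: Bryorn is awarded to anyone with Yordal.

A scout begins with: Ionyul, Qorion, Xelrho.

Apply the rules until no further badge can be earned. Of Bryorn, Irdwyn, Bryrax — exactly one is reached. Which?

With Ionyul and Qorion, Runash is earned (Rule 2).
With Ionyul, Xelrho, and Runash, Yordal is earned (Rule 1).
With Yordal, Bryorn is earned (Rule 5).
Bryrax would need Xelrho and Galumb (Rule 4), but Galumb is never earned. No rule produces Irdwyn, and it is not given.

Bryorn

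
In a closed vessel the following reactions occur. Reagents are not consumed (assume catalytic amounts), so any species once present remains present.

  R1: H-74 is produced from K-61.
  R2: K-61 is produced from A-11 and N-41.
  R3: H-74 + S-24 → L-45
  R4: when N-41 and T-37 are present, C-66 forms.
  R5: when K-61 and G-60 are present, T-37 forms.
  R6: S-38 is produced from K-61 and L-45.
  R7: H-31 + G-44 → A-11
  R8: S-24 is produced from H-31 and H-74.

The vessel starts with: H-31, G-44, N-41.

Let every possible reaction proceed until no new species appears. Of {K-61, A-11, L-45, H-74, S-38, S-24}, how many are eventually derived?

H-31 and G-44 present → A-11 forms (R7).
A-11 and N-41 present → K-61 forms (R2).
K-61 present → H-74 forms (R1).
H-31 and H-74 present → S-24 forms (R8).
H-74 and S-24 present → L-45 forms (R3).
K-61 and L-45 present → S-38 forms (R6).
K-61: reached.
A-11: reached.
L-45: reached.
H-74: reached.
S-38: reached.
S-24: reached.
All 6 are reached.

6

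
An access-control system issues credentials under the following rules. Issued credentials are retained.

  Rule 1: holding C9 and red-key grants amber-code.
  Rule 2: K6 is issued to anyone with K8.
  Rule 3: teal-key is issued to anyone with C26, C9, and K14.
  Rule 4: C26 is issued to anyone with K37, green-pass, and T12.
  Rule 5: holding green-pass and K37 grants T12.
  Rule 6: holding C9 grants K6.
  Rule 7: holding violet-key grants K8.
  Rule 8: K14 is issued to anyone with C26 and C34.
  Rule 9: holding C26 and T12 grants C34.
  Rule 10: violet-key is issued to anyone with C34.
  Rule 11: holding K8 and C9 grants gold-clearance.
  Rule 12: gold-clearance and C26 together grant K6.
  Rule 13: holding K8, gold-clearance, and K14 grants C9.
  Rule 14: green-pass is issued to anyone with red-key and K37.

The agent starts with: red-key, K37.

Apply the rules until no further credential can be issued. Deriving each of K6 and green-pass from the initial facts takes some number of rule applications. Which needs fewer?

green-pass

green-pass: Holding red-key and K37 grants green-pass (Rule 14). [1 rule application]
K6: Holding red-key and K37 grants green-pass (Rule 14). Holding green-pass and K37 grants T12 (Rule 5). Holding K37, green-pass, and T12 grants C26 (Rule 4). Holding C26 and T12 grants C34 (Rule 9). Holding C34 grants violet-key (Rule 10). Holding violet-key grants K8 (Rule 7). Holding K8 grants K6 (Rule 2). [7 rule applications]
green-pass needs fewer.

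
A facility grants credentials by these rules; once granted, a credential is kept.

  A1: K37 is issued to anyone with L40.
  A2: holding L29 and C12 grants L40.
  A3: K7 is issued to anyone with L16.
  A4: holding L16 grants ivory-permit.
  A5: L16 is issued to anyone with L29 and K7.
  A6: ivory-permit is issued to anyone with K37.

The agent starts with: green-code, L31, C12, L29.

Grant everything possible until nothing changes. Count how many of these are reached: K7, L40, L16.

1

Holding L29 and C12 grants L40 (A2).
K7 would need L16 (A3), but L16 is never granted.
L40: reached.
L16 would need L29 and K7 (A5), but K7 is never granted.
Reached: L40 — 1 of the 3.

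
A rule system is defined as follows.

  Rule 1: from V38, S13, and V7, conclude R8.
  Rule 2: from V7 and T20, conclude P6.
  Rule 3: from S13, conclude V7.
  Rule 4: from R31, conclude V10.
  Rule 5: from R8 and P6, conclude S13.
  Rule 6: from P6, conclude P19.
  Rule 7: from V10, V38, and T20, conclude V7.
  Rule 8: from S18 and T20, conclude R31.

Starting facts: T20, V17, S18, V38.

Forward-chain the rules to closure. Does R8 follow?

No

R8 would need V38, S13, and V7 (Rule 1), but S13 is never established.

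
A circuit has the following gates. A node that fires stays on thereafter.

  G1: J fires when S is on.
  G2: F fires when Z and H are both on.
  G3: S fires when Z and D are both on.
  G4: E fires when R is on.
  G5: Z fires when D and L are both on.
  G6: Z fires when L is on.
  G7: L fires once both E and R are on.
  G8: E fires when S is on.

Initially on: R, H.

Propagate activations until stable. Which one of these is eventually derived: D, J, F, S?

F

G4: R on → E on.
E and R are on, so L fires (G7).
L is on, so Z fires (G6).
Z and H are on, so F fires (G2).
J would need S (G1), but S never turns on. No rule produces D, and it is not given. S would need Z and D (G3), but D never turns on.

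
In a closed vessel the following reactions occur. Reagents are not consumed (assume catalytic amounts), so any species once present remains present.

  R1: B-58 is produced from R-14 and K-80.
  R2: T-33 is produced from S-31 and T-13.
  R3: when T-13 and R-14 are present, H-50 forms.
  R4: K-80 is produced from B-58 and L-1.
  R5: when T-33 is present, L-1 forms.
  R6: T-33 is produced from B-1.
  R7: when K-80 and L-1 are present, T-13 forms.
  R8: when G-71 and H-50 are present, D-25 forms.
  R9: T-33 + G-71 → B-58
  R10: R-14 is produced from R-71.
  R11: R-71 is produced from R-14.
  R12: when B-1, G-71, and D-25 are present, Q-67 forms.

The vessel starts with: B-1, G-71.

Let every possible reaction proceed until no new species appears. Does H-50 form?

H-50 would need T-13 and R-14 (R3), but R-14 never forms.

No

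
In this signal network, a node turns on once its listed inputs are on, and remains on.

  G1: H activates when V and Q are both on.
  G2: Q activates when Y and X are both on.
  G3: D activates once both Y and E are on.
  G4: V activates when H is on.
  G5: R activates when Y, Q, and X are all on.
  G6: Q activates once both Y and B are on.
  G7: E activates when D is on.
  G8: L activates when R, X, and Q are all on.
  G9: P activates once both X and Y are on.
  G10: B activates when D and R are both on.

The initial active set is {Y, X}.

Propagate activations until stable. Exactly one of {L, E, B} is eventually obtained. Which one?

Y and X are on, so Q activates (G2).
Y, Q, and X are on, so R activates (G5).
R, X, and Q are on, so L activates (G8).
B would need D and R (G10), but D never turns on. E would need D (G7), but D never turns on.

L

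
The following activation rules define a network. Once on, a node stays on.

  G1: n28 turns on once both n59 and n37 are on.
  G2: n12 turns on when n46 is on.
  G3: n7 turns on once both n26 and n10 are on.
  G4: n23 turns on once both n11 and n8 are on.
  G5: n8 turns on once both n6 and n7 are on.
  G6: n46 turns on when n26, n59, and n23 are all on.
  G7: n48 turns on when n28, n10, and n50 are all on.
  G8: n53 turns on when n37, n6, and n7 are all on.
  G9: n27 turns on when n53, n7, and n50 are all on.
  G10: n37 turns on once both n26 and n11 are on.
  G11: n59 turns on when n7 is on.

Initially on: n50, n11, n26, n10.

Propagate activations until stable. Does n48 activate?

Yes

G3: n26 and n10 on → n7 on.
G10: n26 and n11 on → n37 on.
n7 is on, so n59 turns on (G11).
n59 and n37 are on, so n28 turns on (G1).
n28, n10, and n50 are on, so n48 turns on (G7).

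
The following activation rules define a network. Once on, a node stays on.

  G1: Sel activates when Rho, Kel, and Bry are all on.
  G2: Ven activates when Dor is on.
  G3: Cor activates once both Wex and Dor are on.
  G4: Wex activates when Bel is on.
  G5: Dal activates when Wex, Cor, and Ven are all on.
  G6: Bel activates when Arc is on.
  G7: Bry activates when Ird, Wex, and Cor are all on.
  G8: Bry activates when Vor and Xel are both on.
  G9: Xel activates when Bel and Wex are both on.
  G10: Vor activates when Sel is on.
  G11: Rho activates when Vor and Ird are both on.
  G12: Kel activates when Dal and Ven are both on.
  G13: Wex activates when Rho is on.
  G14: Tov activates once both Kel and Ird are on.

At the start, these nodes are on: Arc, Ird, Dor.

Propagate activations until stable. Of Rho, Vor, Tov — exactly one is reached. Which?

Tov

Arc is on, so Bel activates (G6).
Dor is on, so Ven activates (G2).
G4: Bel on → Wex on.
Wex and Dor are on, so Cor activates (G3).
G5: Wex, Cor, and Ven on → Dal on.
Dal and Ven are on, so Kel activates (G12).
Kel and Ird are on, so Tov activates (G14).
Vor would need Sel (G10), but Sel never turns on. Rho would need Vor and Ird (G11), but Vor never turns on.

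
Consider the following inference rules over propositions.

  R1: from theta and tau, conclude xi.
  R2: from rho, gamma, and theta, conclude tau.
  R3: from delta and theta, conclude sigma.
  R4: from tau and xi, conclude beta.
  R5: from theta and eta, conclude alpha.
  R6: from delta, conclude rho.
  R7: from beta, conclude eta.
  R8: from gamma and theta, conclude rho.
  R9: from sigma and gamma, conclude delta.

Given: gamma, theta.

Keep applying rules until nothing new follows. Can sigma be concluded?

No

sigma would need delta and theta (R3), but delta is never established.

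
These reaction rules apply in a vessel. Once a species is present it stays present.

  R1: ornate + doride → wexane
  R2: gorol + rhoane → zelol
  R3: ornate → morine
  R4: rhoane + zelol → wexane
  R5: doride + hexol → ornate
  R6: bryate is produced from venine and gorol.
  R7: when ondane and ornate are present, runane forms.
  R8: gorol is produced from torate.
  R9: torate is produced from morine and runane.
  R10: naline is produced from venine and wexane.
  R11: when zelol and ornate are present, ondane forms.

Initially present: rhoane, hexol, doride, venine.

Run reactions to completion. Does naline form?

doride and hexol present → ornate forms (R5).
ornate and doride present → wexane forms (R1).
venine and wexane present → naline forms (R10).

Yes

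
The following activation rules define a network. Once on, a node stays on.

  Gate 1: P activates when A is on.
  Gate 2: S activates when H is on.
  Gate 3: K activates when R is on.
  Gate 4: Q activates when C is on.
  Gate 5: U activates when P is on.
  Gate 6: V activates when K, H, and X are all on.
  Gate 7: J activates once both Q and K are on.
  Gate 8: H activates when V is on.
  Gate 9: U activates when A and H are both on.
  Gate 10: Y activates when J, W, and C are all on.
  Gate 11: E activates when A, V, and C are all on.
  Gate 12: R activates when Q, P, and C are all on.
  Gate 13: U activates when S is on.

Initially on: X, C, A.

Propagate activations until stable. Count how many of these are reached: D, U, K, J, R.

4

A is on, so P activates (Gate 1).
Gate 4: C on → Q on.
P is on, so U activates (Gate 5).
Gate 12: Q, P, and C on → R on.
R is on, so K activates (Gate 3).
Gate 7: Q and K on → J on.
No rule produces D, and it is not given.
U: reached.
K: reached.
J: reached.
R: reached.
Reached: U, K, J, and R — 4 of the 5.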